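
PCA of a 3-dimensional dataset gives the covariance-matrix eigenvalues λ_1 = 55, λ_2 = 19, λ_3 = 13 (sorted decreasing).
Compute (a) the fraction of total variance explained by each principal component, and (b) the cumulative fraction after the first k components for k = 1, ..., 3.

Step 1 — total variance = trace(Sigma) = Σ λ_i = 55 + 19 + 13 = 87.

Step 2 — fraction explained by component i = λ_i / Σ λ:
  PC1: 55/87 = 0.6322
  PC2: 19/87 = 0.2184
  PC3: 13/87 = 0.1494

Step 3 — cumulative fraction after k components = (λ_1 + ... + λ_k) / Σ λ:
  k = 1: 55/87 = 0.6322
  k = 2: (55 + 19)/87 = 74/87 = 0.8506
  k = 3: (55 + 19 + 13)/87 = 87/87 = 1

Summary (fraction, with percent):

explained: PC1 0.6322 (63.22%), PC2 0.2184 (21.84%), PC3 0.1494 (14.94%);  cumulative: 0.6322, 0.8506, 1


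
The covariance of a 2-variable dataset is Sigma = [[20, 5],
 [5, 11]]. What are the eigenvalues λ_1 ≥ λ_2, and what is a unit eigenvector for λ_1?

Step 1 — characteristic polynomial of 2×2 Sigma:
  det(Sigma - λI) = λ² - trace · λ + det = 0.
  trace = 20 + 11 = 31, det = 20·11 - (5)² = 195.
Step 2 — discriminant:
  Δ = trace² - 4·det = 961 - 780 = 181.
Step 3 — eigenvalues:
  λ = (trace ± √Δ)/2 = (31 ± 13.4536)/2,
  λ_1 = 22.2268,  λ_2 = 8.7732.

Step 4 — unit eigenvector for λ_1: solve (Sigma - λ_1 I)v = 0. First row:
  (20 - 22.2268)·v_x + (5)·v_y = 0, i.e. (-2.2268)·v_x + (5)·v_y = 0,
  so v ∝ (b, λ_1 - a) = (5, 2.2268) = u.
  ||u|| = √((5)² + (2.2268)²) = √(29.9587) ≈ 5.4735,
  v_1 = u/||u|| ≈ (0.9135, 0.4068) (||v_1|| = 1).

λ_1 = 22.2268,  λ_2 = 8.7732;  v_1 ≈ (0.9135, 0.4068)


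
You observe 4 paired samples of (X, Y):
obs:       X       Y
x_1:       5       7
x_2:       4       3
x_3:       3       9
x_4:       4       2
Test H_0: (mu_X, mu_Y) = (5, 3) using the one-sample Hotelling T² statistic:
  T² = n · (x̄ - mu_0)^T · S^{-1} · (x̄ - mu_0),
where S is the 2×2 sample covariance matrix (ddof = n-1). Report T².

Step 1 — sample mean vector:
  mean(X) = (5 + 4 + 3 + 4) / 4 = 16/4 = 4
  mean(Y) = (7 + 3 + 9 + 2) / 4 = 21/4 = 5.25
  x̄ = (4, 5.25),  deviation x̄ - mu_0 = (4, 5.25) - (5, 3) = (-1, 2.25).

Step 2 — sample covariance matrix, S[i,j] = (1/(n-1)) · Σ_k (x_{k,i} - mean_i) · (x_{k,j} - mean_j), divisor n-1 = 3:
  S[X,X] = ((1)·(1) + (0)·(0) + (-1)·(-1) + (0)·(0)) / 3 = 2/3 = 0.6667
  S[X,Y] = ((1)·(1.75) + (0)·(-2.25) + (-1)·(3.75) + (0)·(-3.25)) / 3 = -2/3 = -0.6667
  S[Y,Y] = ((1.75)·(1.75) + (-2.25)·(-2.25) + (3.75)·(3.75) + (-3.25)·(-3.25)) / 3 = 32.75/3 = 10.9167
  S = [[0.6667, -0.6667],
 [-0.6667, 10.9167]].

Step 3 — invert S. det(S) = 0.6667·10.9167 - (-0.6667)² = 6.8333.
  S^{-1} = (1/det) · [[d, -b], [-b, a]] = [[1.5976, 0.0976],
 [0.0976, 0.0976]].

Step 4 — quadratic form (x̄ - mu_0)^T · S^{-1} · (x̄ - mu_0):
  S^{-1} · (x̄ - mu_0) = (-1.378, 0.122),
  (x̄ - mu_0)^T · [...] = (-1)·(-1.378) + (2.25)·(0.122) = 1.6524.

Step 5 — scale by n: T² = 4 · 1.6524 = 6.6098.

T² ≈ 6.6098


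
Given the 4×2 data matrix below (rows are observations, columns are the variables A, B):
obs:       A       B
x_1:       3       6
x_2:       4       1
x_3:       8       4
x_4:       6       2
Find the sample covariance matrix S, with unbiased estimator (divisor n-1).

Step 1 — column means:
  mean(A) = (3 + 4 + 8 + 6) / 4 = 21/4 = 5.25
  mean(B) = (6 + 1 + 4 + 2) / 4 = 13/4 = 3.25

Step 2 — sample covariance S[i,j] = (1/(n-1)) · Σ_k (x_{k,i} - mean_i) · (x_{k,j} - mean_j), with n-1 = 3.
  S[A,A] = ((-2.25)·(-2.25) + (-1.25)·(-1.25) + (2.75)·(2.75) + (0.75)·(0.75)) / 3 = 14.75/3 = 4.9167
  S[A,B] = ((-2.25)·(2.75) + (-1.25)·(-2.25) + (2.75)·(0.75) + (0.75)·(-1.25)) / 3 = -2.25/3 = -0.75
  S[B,B] = ((2.75)·(2.75) + (-2.25)·(-2.25) + (0.75)·(0.75) + (-1.25)·(-1.25)) / 3 = 14.75/3 = 4.9167

S is symmetric (S[j,i] = S[i,j]). Assembling:

S = [[4.9167, -0.75],
 [-0.75, 4.9167]]


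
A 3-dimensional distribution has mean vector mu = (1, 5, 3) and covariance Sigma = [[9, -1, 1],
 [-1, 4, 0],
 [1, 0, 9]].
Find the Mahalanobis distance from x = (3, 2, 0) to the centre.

Step 1 — centre the observation: (x - mu) = (2, -3, -3).

Step 2 — invert Sigma (cofactor / det for 3×3, or solve directly):
  Sigma^{-1} = [[0.1158, 0.0289, -0.0129],
 [0.0289, 0.2572, -0.0032],
 [-0.0129, -0.0032, 0.1125]].

Step 3 — form the quadratic (x - mu)^T · Sigma^{-1} · (x - mu):
  Sigma^{-1} · (x - mu) = (0.1833, -0.7042, -0.3537).
  (x - mu)^T · [Sigma^{-1} · (x - mu)] = (2)·(0.1833) + (-3)·(-0.7042) + (-3)·(-0.3537) = 3.5402.

Step 4 — take square root: d = √(3.5402) ≈ 1.8815.

d(x, mu) = √(3.5402) ≈ 1.8815


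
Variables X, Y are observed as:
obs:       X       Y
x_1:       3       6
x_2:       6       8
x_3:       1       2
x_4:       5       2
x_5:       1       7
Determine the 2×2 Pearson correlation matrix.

Step 1 — column means:
  mean(X) = (3 + 6 + 1 + 5 + 1) / 5 = 16/5 = 3.2
  mean(Y) = (6 + 8 + 2 + 2 + 7) / 5 = 25/5 = 5

Step 2 — sample variances and covariances s[i,j] = (1/(n-1)) · Σ_k (x_{k,i} - mean_i) · (x_{k,j} - mean_j), with n-1 = 4:
  s[X,X] = ((-0.2)·(-0.2) + (2.8)·(2.8) + (-2.2)·(-2.2) + (1.8)·(1.8) + (-2.2)·(-2.2)) / 4 = 20.8/4 = 5.2
  s[X,Y] = ((-0.2)·(1) + (2.8)·(3) + (-2.2)·(-3) + (1.8)·(-3) + (-2.2)·(2)) / 4 = 5/4 = 1.25
  s[Y,Y] = ((1)·(1) + (3)·(3) + (-3)·(-3) + (-3)·(-3) + (2)·(2)) / 4 = 32/4 = 8
  Sample standard deviations s_i = √(s[i,i]):
  s(X) = √(5.2) = 2.2804
  s(Y) = √(8) = 2.8284

Step 3 — r_{ij} = s_{ij} / (s_i · s_j):
  r[X,X] = 1 (diagonal).
  r[X,Y] = 1.25 / (2.2804 · 2.8284) = 1.25 / 6.4498 = 0.1938
  r[Y,Y] = 1 (diagonal).

R is symmetric with unit diagonal. Assembling:

R = [[1, 0.1938],
 [0.1938, 1]]


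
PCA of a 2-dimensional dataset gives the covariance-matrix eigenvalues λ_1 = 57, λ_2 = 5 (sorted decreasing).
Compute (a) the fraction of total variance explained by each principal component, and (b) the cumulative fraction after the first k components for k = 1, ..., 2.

Step 1 — total variance = trace(Sigma) = Σ λ_i = 57 + 5 = 62.

Step 2 — fraction explained by component i = λ_i / Σ λ:
  PC1: 57/62 = 0.9194
  PC2: 5/62 = 0.0806

Step 3 — cumulative fraction after k components = (λ_1 + ... + λ_k) / Σ λ:
  k = 1: 57/62 = 0.9194
  k = 2: (57 + 5)/62 = 62/62 = 1

Summary (fraction, with percent):

explained: PC1 0.9194 (91.94%), PC2 0.0806 (8.06%);  cumulative: 0.9194, 1


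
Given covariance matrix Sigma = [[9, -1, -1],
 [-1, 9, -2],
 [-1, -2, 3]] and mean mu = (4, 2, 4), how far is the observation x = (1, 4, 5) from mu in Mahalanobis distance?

Step 1 — centre the observation: (x - mu) = (-3, 2, 1).

Step 2 — invert Sigma (cofactor / det for 3×3, or solve directly):
  Sigma^{-1} = [[0.1204, 0.0262, 0.0576],
 [0.0262, 0.1361, 0.0995],
 [0.0576, 0.0995, 0.4188]].

Step 3 — form the quadratic (x - mu)^T · Sigma^{-1} · (x - mu):
  Sigma^{-1} · (x - mu) = (-0.2513, 0.2932, 0.445).
  (x - mu)^T · [Sigma^{-1} · (x - mu)] = (-3)·(-0.2513) + (2)·(0.2932) + (1)·(0.445) = 1.7853.

Step 4 — take square root: d = √(1.7853) ≈ 1.3362.

d(x, mu) = √(1.7853) ≈ 1.3362


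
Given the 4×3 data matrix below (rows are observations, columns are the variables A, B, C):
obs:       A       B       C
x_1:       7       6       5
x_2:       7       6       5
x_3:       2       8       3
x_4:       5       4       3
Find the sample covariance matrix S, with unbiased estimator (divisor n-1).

Step 1 — column means:
  mean(A) = (7 + 7 + 2 + 5) / 4 = 21/4 = 5.25
  mean(B) = (6 + 6 + 8 + 4) / 4 = 24/4 = 6
  mean(C) = (5 + 5 + 3 + 3) / 4 = 16/4 = 4

Step 2 — sample covariance S[i,j] = (1/(n-1)) · Σ_k (x_{k,i} - mean_i) · (x_{k,j} - mean_j), with n-1 = 3.
  S[A,A] = ((1.75)·(1.75) + (1.75)·(1.75) + (-3.25)·(-3.25) + (-0.25)·(-0.25)) / 3 = 16.75/3 = 5.5833
  S[A,B] = ((1.75)·(0) + (1.75)·(0) + (-3.25)·(2) + (-0.25)·(-2)) / 3 = -6/3 = -2
  S[A,C] = ((1.75)·(1) + (1.75)·(1) + (-3.25)·(-1) + (-0.25)·(-1)) / 3 = 7/3 = 2.3333
  S[B,B] = ((0)·(0) + (0)·(0) + (2)·(2) + (-2)·(-2)) / 3 = 8/3 = 2.6667
  S[B,C] = ((0)·(1) + (0)·(1) + (2)·(-1) + (-2)·(-1)) / 3 = 0/3 = 0
  S[C,C] = ((1)·(1) + (1)·(1) + (-1)·(-1) + (-1)·(-1)) / 3 = 4/3 = 1.3333

S is symmetric (S[j,i] = S[i,j]). Assembling:

S = [[5.5833, -2, 2.3333],
 [-2, 2.6667, 0],
 [2.3333, 0, 1.3333]]


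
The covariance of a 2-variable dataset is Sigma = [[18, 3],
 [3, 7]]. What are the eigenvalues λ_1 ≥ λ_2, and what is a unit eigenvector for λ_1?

Step 1 — characteristic polynomial of 2×2 Sigma:
  det(Sigma - λI) = λ² - trace · λ + det = 0.
  trace = 18 + 7 = 25, det = 18·7 - (3)² = 117.
Step 2 — discriminant:
  Δ = trace² - 4·det = 625 - 468 = 157.
Step 3 — eigenvalues:
  λ = (trace ± √Δ)/2 = (25 ± 12.53)/2,
  λ_1 = 18.765,  λ_2 = 6.235.

Step 4 — unit eigenvector for λ_1: solve (Sigma - λ_1 I)v = 0. First row:
  (18 - 18.765)·v_x + (3)·v_y = 0, i.e. (-0.765)·v_x + (3)·v_y = 0,
  so v ∝ (b, λ_1 - a) = (3, 0.765) = u.
  ||u|| = √((3)² + (0.765)²) = √(9.5852) ≈ 3.096,
  v_1 = u/||u|| ≈ (0.969, 0.2471) (||v_1|| = 1).

λ_1 = 18.765,  λ_2 = 6.235;  v_1 ≈ (0.969, 0.2471)


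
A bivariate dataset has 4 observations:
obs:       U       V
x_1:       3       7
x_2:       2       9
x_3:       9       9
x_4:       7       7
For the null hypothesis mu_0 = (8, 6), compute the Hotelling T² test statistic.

Step 1 — sample mean vector:
  mean(U) = (3 + 2 + 9 + 7) / 4 = 21/4 = 5.25
  mean(V) = (7 + 9 + 9 + 7) / 4 = 32/4 = 8
  x̄ = (5.25, 8),  deviation x̄ - mu_0 = (5.25, 8) - (8, 6) = (-2.75, 2).

Step 2 — sample covariance matrix, S[i,j] = (1/(n-1)) · Σ_k (x_{k,i} - mean_i) · (x_{k,j} - mean_j), divisor n-1 = 3:
  S[U,U] = ((-2.25)·(-2.25) + (-3.25)·(-3.25) + (3.75)·(3.75) + (1.75)·(1.75)) / 3 = 32.75/3 = 10.9167
  S[U,V] = ((-2.25)·(-1) + (-3.25)·(1) + (3.75)·(1) + (1.75)·(-1)) / 3 = 1/3 = 0.3333
  S[V,V] = ((-1)·(-1) + (1)·(1) + (1)·(1) + (-1)·(-1)) / 3 = 4/3 = 1.3333
  S = [[10.9167, 0.3333],
 [0.3333, 1.3333]].

Step 3 — invert S. det(S) = 10.9167·1.3333 - (0.3333)² = 14.4444.
  S^{-1} = (1/det) · [[d, -b], [-b, a]] = [[0.0923, -0.0231],
 [-0.0231, 0.7558]].

Step 4 — quadratic form (x̄ - mu_0)^T · S^{-1} · (x̄ - mu_0):
  S^{-1} · (x̄ - mu_0) = (-0.3, 1.575),
  (x̄ - mu_0)^T · [...] = (-2.75)·(-0.3) + (2)·(1.575) = 3.975.

Step 5 — scale by n: T² = 4 · 3.975 = 15.9.

T² ≈ 15.9


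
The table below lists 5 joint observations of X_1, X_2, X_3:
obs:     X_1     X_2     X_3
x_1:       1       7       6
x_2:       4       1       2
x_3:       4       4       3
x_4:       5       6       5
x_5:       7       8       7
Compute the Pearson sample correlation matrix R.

Step 1 — column means:
  mean(X_1) = (1 + 4 + 4 + 5 + 7) / 5 = 21/5 = 4.2
  mean(X_2) = (7 + 1 + 4 + 6 + 8) / 5 = 26/5 = 5.2
  mean(X_3) = (6 + 2 + 3 + 5 + 7) / 5 = 23/5 = 4.6

Step 2 — sample variances and covariances s[i,j] = (1/(n-1)) · Σ_k (x_{k,i} - mean_i) · (x_{k,j} - mean_j), with n-1 = 4:
  s[X_1,X_1] = ((-3.2)·(-3.2) + (-0.2)·(-0.2) + (-0.2)·(-0.2) + (0.8)·(0.8) + (2.8)·(2.8)) / 4 = 18.8/4 = 4.7
  s[X_1,X_2] = ((-3.2)·(1.8) + (-0.2)·(-4.2) + (-0.2)·(-1.2) + (0.8)·(0.8) + (2.8)·(2.8)) / 4 = 3.8/4 = 0.95
  s[X_1,X_3] = ((-3.2)·(1.4) + (-0.2)·(-2.6) + (-0.2)·(-1.6) + (0.8)·(0.4) + (2.8)·(2.4)) / 4 = 3.4/4 = 0.85
  s[X_2,X_2] = ((1.8)·(1.8) + (-4.2)·(-4.2) + (-1.2)·(-1.2) + (0.8)·(0.8) + (2.8)·(2.8)) / 4 = 30.8/4 = 7.7
  s[X_2,X_3] = ((1.8)·(1.4) + (-4.2)·(-2.6) + (-1.2)·(-1.6) + (0.8)·(0.4) + (2.8)·(2.4)) / 4 = 22.4/4 = 5.6
  s[X_3,X_3] = ((1.4)·(1.4) + (-2.6)·(-2.6) + (-1.6)·(-1.6) + (0.4)·(0.4) + (2.4)·(2.4)) / 4 = 17.2/4 = 4.3
  Sample standard deviations s_i = √(s[i,i]):
  s(X_1) = √(4.7) = 2.1679
  s(X_2) = √(7.7) = 2.7749
  s(X_3) = √(4.3) = 2.0736

Step 3 — r_{ij} = s_{ij} / (s_i · s_j):
  r[X_1,X_1] = 1 (diagonal).
  r[X_1,X_2] = 0.95 / (2.1679 · 2.7749) = 0.95 / 6.0158 = 0.1579
  r[X_1,X_3] = 0.85 / (2.1679 · 2.0736) = 0.85 / 4.4956 = 0.1891
  r[X_2,X_2] = 1 (diagonal).
  r[X_2,X_3] = 5.6 / (2.7749 · 2.0736) = 5.6 / 5.7541 = 0.9732
  r[X_3,X_3] = 1 (diagonal).

R is symmetric with unit diagonal. Assembling:

R = [[1, 0.1579, 0.1891],
 [0.1579, 1, 0.9732],
 [0.1891, 0.9732, 1]]


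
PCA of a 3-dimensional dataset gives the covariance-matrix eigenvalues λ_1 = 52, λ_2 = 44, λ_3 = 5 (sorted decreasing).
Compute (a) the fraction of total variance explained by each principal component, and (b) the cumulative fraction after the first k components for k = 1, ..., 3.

Step 1 — total variance = trace(Sigma) = Σ λ_i = 52 + 44 + 5 = 101.

Step 2 — fraction explained by component i = λ_i / Σ λ:
  PC1: 52/101 = 0.5149
  PC2: 44/101 = 0.4356
  PC3: 5/101 = 0.0495

Step 3 — cumulative fraction after k components = (λ_1 + ... + λ_k) / Σ λ:
  k = 1: 52/101 = 0.5149
  k = 2: (52 + 44)/101 = 96/101 = 0.9505
  k = 3: (52 + 44 + 5)/101 = 101/101 = 1

Summary (fraction, with percent):

explained: PC1 0.5149 (51.49%), PC2 0.4356 (43.56%), PC3 0.0495 (4.95%);  cumulative: 0.5149, 0.9505, 1


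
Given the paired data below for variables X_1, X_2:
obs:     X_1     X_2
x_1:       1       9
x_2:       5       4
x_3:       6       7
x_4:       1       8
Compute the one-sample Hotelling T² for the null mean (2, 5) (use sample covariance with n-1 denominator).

Step 1 — sample mean vector:
  mean(X_1) = (1 + 5 + 6 + 1) / 4 = 13/4 = 3.25
  mean(X_2) = (9 + 4 + 7 + 8) / 4 = 28/4 = 7
  x̄ = (3.25, 7),  deviation x̄ - mu_0 = (3.25, 7) - (2, 5) = (1.25, 2).

Step 2 — sample covariance matrix, S[i,j] = (1/(n-1)) · Σ_k (x_{k,i} - mean_i) · (x_{k,j} - mean_j), divisor n-1 = 3:
  S[X_1,X_1] = ((-2.25)·(-2.25) + (1.75)·(1.75) + (2.75)·(2.75) + (-2.25)·(-2.25)) / 3 = 20.75/3 = 6.9167
  S[X_1,X_2] = ((-2.25)·(2) + (1.75)·(-3) + (2.75)·(0) + (-2.25)·(1)) / 3 = -12/3 = -4
  S[X_2,X_2] = ((2)·(2) + (-3)·(-3) + (0)·(0) + (1)·(1)) / 3 = 14/3 = 4.6667
  S = [[6.9167, -4],
 [-4, 4.6667]].

Step 3 — invert S. det(S) = 6.9167·4.6667 - (-4)² = 16.2778.
  S^{-1} = (1/det) · [[d, -b], [-b, a]] = [[0.2867, 0.2457],
 [0.2457, 0.4249]].

Step 4 — quadratic form (x̄ - mu_0)^T · S^{-1} · (x̄ - mu_0):
  S^{-1} · (x̄ - mu_0) = (0.8498, 1.157),
  (x̄ - mu_0)^T · [...] = (1.25)·(0.8498) + (2)·(1.157) = 3.3763.

Step 5 — scale by n: T² = 4 · 3.3763 = 13.5051.

T² ≈ 13.5051


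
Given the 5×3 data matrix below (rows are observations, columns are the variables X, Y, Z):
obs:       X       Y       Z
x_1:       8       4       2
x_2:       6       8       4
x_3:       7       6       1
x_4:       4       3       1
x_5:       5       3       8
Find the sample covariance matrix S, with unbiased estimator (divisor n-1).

Step 1 — column means:
  mean(X) = (8 + 6 + 7 + 4 + 5) / 5 = 30/5 = 6
  mean(Y) = (4 + 8 + 6 + 3 + 3) / 5 = 24/5 = 4.8
  mean(Z) = (2 + 4 + 1 + 1 + 8) / 5 = 16/5 = 3.2

Step 2 — sample covariance S[i,j] = (1/(n-1)) · Σ_k (x_{k,i} - mean_i) · (x_{k,j} - mean_j), with n-1 = 4.
  S[X,X] = ((2)·(2) + (0)·(0) + (1)·(1) + (-2)·(-2) + (-1)·(-1)) / 4 = 10/4 = 2.5
  S[X,Y] = ((2)·(-0.8) + (0)·(3.2) + (1)·(1.2) + (-2)·(-1.8) + (-1)·(-1.8)) / 4 = 5/4 = 1.25
  S[X,Z] = ((2)·(-1.2) + (0)·(0.8) + (1)·(-2.2) + (-2)·(-2.2) + (-1)·(4.8)) / 4 = -5/4 = -1.25
  S[Y,Y] = ((-0.8)·(-0.8) + (3.2)·(3.2) + (1.2)·(1.2) + (-1.8)·(-1.8) + (-1.8)·(-1.8)) / 4 = 18.8/4 = 4.7
  S[Y,Z] = ((-0.8)·(-1.2) + (3.2)·(0.8) + (1.2)·(-2.2) + (-1.8)·(-2.2) + (-1.8)·(4.8)) / 4 = -3.8/4 = -0.95
  S[Z,Z] = ((-1.2)·(-1.2) + (0.8)·(0.8) + (-2.2)·(-2.2) + (-2.2)·(-2.2) + (4.8)·(4.8)) / 4 = 34.8/4 = 8.7

S is symmetric (S[j,i] = S[i,j]). Assembling:

S = [[2.5, 1.25, -1.25],
 [1.25, 4.7, -0.95],
 [-1.25, -0.95, 8.7]]


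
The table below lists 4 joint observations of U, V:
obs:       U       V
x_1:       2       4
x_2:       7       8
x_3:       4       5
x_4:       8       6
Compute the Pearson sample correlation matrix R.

Step 1 — column means:
  mean(U) = (2 + 7 + 4 + 8) / 4 = 21/4 = 5.25
  mean(V) = (4 + 8 + 5 + 6) / 4 = 23/4 = 5.75

Step 2 — sample variances and covariances s[i,j] = (1/(n-1)) · Σ_k (x_{k,i} - mean_i) · (x_{k,j} - mean_j), with n-1 = 3:
  s[U,U] = ((-3.25)·(-3.25) + (1.75)·(1.75) + (-1.25)·(-1.25) + (2.75)·(2.75)) / 3 = 22.75/3 = 7.5833
  s[U,V] = ((-3.25)·(-1.75) + (1.75)·(2.25) + (-1.25)·(-0.75) + (2.75)·(0.25)) / 3 = 11.25/3 = 3.75
  s[V,V] = ((-1.75)·(-1.75) + (2.25)·(2.25) + (-0.75)·(-0.75) + (0.25)·(0.25)) / 3 = 8.75/3 = 2.9167
  Sample standard deviations s_i = √(s[i,i]):
  s(U) = √(7.5833) = 2.7538
  s(V) = √(2.9167) = 1.7078

Step 3 — r_{ij} = s_{ij} / (s_i · s_j):
  r[U,U] = 1 (diagonal).
  r[U,V] = 3.75 / (2.7538 · 1.7078) = 3.75 / 4.703 = 0.7974
  r[V,V] = 1 (diagonal).

R is symmetric with unit diagonal. Assembling:

R = [[1, 0.7974],
 [0.7974, 1]]


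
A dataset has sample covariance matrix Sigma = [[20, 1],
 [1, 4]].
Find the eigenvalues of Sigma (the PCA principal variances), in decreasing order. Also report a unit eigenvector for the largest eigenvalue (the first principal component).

Step 1 — characteristic polynomial of 2×2 Sigma:
  det(Sigma - λI) = λ² - trace · λ + det = 0.
  trace = 20 + 4 = 24, det = 20·4 - (1)² = 79.
Step 2 — discriminant:
  Δ = trace² - 4·det = 576 - 316 = 260.
Step 3 — eigenvalues:
  λ = (trace ± √Δ)/2 = (24 ± 16.1245)/2,
  λ_1 = 20.0623,  λ_2 = 3.9377.

Step 4 — unit eigenvector for λ_1: solve (Sigma - λ_1 I)v = 0. First row:
  (20 - 20.0623)·v_x + (1)·v_y = 0, i.e. (-0.0623)·v_x + (1)·v_y = 0,
  so v ∝ (b, λ_1 - a) = (1, 0.0623) = u.
  ||u|| = √((1)² + (0.0623)²) = √(1.0039) ≈ 1.0019,
  v_1 = u/||u|| ≈ (0.9981, 0.0621) (||v_1|| = 1).

λ_1 = 20.0623,  λ_2 = 3.9377;  v_1 ≈ (0.9981, 0.0621)


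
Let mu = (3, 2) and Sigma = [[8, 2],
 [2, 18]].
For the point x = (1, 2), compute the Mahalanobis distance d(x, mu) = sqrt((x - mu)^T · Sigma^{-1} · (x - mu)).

Step 1 — centre the observation: (x - mu) = (-2, 0).

Step 2 — invert Sigma. det(Sigma) = 8·18 - (2)² = 140.
  Sigma^{-1} = (1/det) · [[d, -b], [-b, a]] = [[0.1286, -0.0143],
 [-0.0143, 0.0571]].

Step 3 — form the quadratic (x - mu)^T · Sigma^{-1} · (x - mu):
  Sigma^{-1} · (x - mu) = (-0.2571, 0.0286).
  (x - mu)^T · [Sigma^{-1} · (x - mu)] = (-2)·(-0.2571) + (0)·(0.0286) = 0.5143.

Step 4 — take square root: d = √(0.5143) ≈ 0.7171.

d(x, mu) = √(0.5143) ≈ 0.7171


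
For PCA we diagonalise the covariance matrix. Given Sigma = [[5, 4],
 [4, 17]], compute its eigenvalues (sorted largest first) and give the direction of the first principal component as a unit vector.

Step 1 — characteristic polynomial of 2×2 Sigma:
  det(Sigma - λI) = λ² - trace · λ + det = 0.
  trace = 5 + 17 = 22, det = 5·17 - (4)² = 69.
Step 2 — discriminant:
  Δ = trace² - 4·det = 484 - 276 = 208.
Step 3 — eigenvalues:
  λ = (trace ± √Δ)/2 = (22 ± 14.4222)/2,
  λ_1 = 18.2111,  λ_2 = 3.7889.

Step 4 — unit eigenvector for λ_1: solve (Sigma - λ_1 I)v = 0. First row:
  (5 - 18.2111)·v_x + (4)·v_y = 0, i.e. (-13.2111)·v_x + (4)·v_y = 0,
  so v ∝ (b, λ_1 - a) = (4, 13.2111) = u.
  ||u|| = √((4)² + (13.2111)²) = √(190.5332) ≈ 13.8034,
  v_1 = u/||u|| ≈ (0.2898, 0.9571) (||v_1|| = 1).

λ_1 = 18.2111,  λ_2 = 3.7889;  v_1 ≈ (0.2898, 0.9571)


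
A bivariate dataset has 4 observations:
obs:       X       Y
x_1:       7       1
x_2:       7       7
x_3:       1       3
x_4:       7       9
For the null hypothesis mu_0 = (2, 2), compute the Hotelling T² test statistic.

Step 1 — sample mean vector:
  mean(X) = (7 + 7 + 1 + 7) / 4 = 22/4 = 5.5
  mean(Y) = (1 + 7 + 3 + 9) / 4 = 20/4 = 5
  x̄ = (5.5, 5),  deviation x̄ - mu_0 = (5.5, 5) - (2, 2) = (3.5, 3).

Step 2 — sample covariance matrix, S[i,j] = (1/(n-1)) · Σ_k (x_{k,i} - mean_i) · (x_{k,j} - mean_j), divisor n-1 = 3:
  S[X,X] = ((1.5)·(1.5) + (1.5)·(1.5) + (-4.5)·(-4.5) + (1.5)·(1.5)) / 3 = 27/3 = 9
  S[X,Y] = ((1.5)·(-4) + (1.5)·(2) + (-4.5)·(-2) + (1.5)·(4)) / 3 = 12/3 = 4
  S[Y,Y] = ((-4)·(-4) + (2)·(2) + (-2)·(-2) + (4)·(4)) / 3 = 40/3 = 13.3333
  S = [[9, 4],
 [4, 13.3333]].

Step 3 — invert S. det(S) = 9·13.3333 - (4)² = 104.
  S^{-1} = (1/det) · [[d, -b], [-b, a]] = [[0.1282, -0.0385],
 [-0.0385, 0.0865]].

Step 4 — quadratic form (x̄ - mu_0)^T · S^{-1} · (x̄ - mu_0):
  S^{-1} · (x̄ - mu_0) = (0.3333, 0.125),
  (x̄ - mu_0)^T · [...] = (3.5)·(0.3333) + (3)·(0.125) = 1.5417.

Step 5 — scale by n: T² = 4 · 1.5417 = 6.1667.

T² ≈ 6.1667


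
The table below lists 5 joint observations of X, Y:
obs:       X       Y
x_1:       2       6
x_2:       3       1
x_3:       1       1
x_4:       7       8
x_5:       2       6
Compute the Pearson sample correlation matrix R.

Step 1 — column means:
  mean(X) = (2 + 3 + 1 + 7 + 2) / 5 = 15/5 = 3
  mean(Y) = (6 + 1 + 1 + 8 + 6) / 5 = 22/5 = 4.4

Step 2 — sample variances and covariances s[i,j] = (1/(n-1)) · Σ_k (x_{k,i} - mean_i) · (x_{k,j} - mean_j), with n-1 = 4:
  s[X,X] = ((-1)·(-1) + (0)·(0) + (-2)·(-2) + (4)·(4) + (-1)·(-1)) / 4 = 22/4 = 5.5
  s[X,Y] = ((-1)·(1.6) + (0)·(-3.4) + (-2)·(-3.4) + (4)·(3.6) + (-1)·(1.6)) / 4 = 18/4 = 4.5
  s[Y,Y] = ((1.6)·(1.6) + (-3.4)·(-3.4) + (-3.4)·(-3.4) + (3.6)·(3.6) + (1.6)·(1.6)) / 4 = 41.2/4 = 10.3
  Sample standard deviations s_i = √(s[i,i]):
  s(X) = √(5.5) = 2.3452
  s(Y) = √(10.3) = 3.2094

Step 3 — r_{ij} = s_{ij} / (s_i · s_j):
  r[X,X] = 1 (diagonal).
  r[X,Y] = 4.5 / (2.3452 · 3.2094) = 4.5 / 7.5266 = 0.5979
  r[Y,Y] = 1 (diagonal).

R is symmetric with unit diagonal. Assembling:

R = [[1, 0.5979],
 [0.5979, 1]]


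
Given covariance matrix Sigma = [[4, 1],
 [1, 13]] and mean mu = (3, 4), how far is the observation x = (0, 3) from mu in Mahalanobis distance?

Step 1 — centre the observation: (x - mu) = (-3, -1).

Step 2 — invert Sigma. det(Sigma) = 4·13 - (1)² = 51.
  Sigma^{-1} = (1/det) · [[d, -b], [-b, a]] = [[0.2549, -0.0196],
 [-0.0196, 0.0784]].

Step 3 — form the quadratic (x - mu)^T · Sigma^{-1} · (x - mu):
  Sigma^{-1} · (x - mu) = (-0.7451, -0.0196).
  (x - mu)^T · [Sigma^{-1} · (x - mu)] = (-3)·(-0.7451) + (-1)·(-0.0196) = 2.2549.

Step 4 — take square root: d = √(2.2549) ≈ 1.5016.

d(x, mu) = √(2.2549) ≈ 1.5016


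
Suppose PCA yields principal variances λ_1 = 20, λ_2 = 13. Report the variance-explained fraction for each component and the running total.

Step 1 — total variance = trace(Sigma) = Σ λ_i = 20 + 13 = 33.

Step 2 — fraction explained by component i = λ_i / Σ λ:
  PC1: 20/33 = 0.6061
  PC2: 13/33 = 0.3939

Step 3 — cumulative fraction after k components = (λ_1 + ... + λ_k) / Σ λ:
  k = 1: 20/33 = 0.6061
  k = 2: (20 + 13)/33 = 33/33 = 1

Summary (fraction, with percent):

explained: PC1 0.6061 (60.61%), PC2 0.3939 (39.39%);  cumulative: 0.6061, 1


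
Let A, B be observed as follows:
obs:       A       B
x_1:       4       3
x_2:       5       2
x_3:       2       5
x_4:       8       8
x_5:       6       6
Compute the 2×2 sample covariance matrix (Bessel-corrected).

Step 1 — column means:
  mean(A) = (4 + 5 + 2 + 8 + 6) / 5 = 25/5 = 5
  mean(B) = (3 + 2 + 5 + 8 + 6) / 5 = 24/5 = 4.8

Step 2 — sample covariance S[i,j] = (1/(n-1)) · Σ_k (x_{k,i} - mean_i) · (x_{k,j} - mean_j), with n-1 = 4.
  S[A,A] = ((-1)·(-1) + (0)·(0) + (-3)·(-3) + (3)·(3) + (1)·(1)) / 4 = 20/4 = 5
  S[A,B] = ((-1)·(-1.8) + (0)·(-2.8) + (-3)·(0.2) + (3)·(3.2) + (1)·(1.2)) / 4 = 12/4 = 3
  S[B,B] = ((-1.8)·(-1.8) + (-2.8)·(-2.8) + (0.2)·(0.2) + (3.2)·(3.2) + (1.2)·(1.2)) / 4 = 22.8/4 = 5.7

S is symmetric (S[j,i] = S[i,j]). Assembling:

S = [[5, 3],
 [3, 5.7]]


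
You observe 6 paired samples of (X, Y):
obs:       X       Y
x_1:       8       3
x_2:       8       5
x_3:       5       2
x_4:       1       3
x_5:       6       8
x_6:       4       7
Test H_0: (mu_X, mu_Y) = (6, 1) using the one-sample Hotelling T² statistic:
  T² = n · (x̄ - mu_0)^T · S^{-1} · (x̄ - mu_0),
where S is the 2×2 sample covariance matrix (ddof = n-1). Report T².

Step 1 — sample mean vector:
  mean(X) = (8 + 8 + 5 + 1 + 6 + 4) / 6 = 32/6 = 5.3333
  mean(Y) = (3 + 5 + 2 + 3 + 8 + 7) / 6 = 28/6 = 4.6667
  x̄ = (5.3333, 4.6667),  deviation x̄ - mu_0 = (5.3333, 4.6667) - (6, 1) = (-0.6667, 3.6667).

Step 2 — sample covariance matrix, S[i,j] = (1/(n-1)) · Σ_k (x_{k,i} - mean_i) · (x_{k,j} - mean_j), divisor n-1 = 5:
  S[X,X] = ((2.6667)·(2.6667) + (2.6667)·(2.6667) + (-0.3333)·(-0.3333) + (-4.3333)·(-4.3333) + (0.6667)·(0.6667) + (-1.3333)·(-1.3333)) / 5 = 35.3333/5 = 7.0667
  S[X,Y] = ((2.6667)·(-1.6667) + (2.6667)·(0.3333) + (-0.3333)·(-2.6667) + (-4.3333)·(-1.6667) + (0.6667)·(3.3333) + (-1.3333)·(2.3333)) / 5 = 3.6667/5 = 0.7333
  S[Y,Y] = ((-1.6667)·(-1.6667) + (0.3333)·(0.3333) + (-2.6667)·(-2.6667) + (-1.6667)·(-1.6667) + (3.3333)·(3.3333) + (2.3333)·(2.3333)) / 5 = 29.3333/5 = 5.8667
  S = [[7.0667, 0.7333],
 [0.7333, 5.8667]].

Step 3 — invert S. det(S) = 7.0667·5.8667 - (0.7333)² = 40.92.
  S^{-1} = (1/det) · [[d, -b], [-b, a]] = [[0.1434, -0.0179],
 [-0.0179, 0.1727]].

Step 4 — quadratic form (x̄ - mu_0)^T · S^{-1} · (x̄ - mu_0):
  S^{-1} · (x̄ - mu_0) = (-0.1613, 0.6452),
  (x̄ - mu_0)^T · [...] = (-0.6667)·(-0.1613) + (3.6667)·(0.6452) = 2.4731.

Step 5 — scale by n: T² = 6 · 2.4731 = 14.8387.

T² ≈ 14.8387


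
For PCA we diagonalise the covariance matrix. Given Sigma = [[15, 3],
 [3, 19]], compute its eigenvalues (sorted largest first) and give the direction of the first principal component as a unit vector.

Step 1 — characteristic polynomial of 2×2 Sigma:
  det(Sigma - λI) = λ² - trace · λ + det = 0.
  trace = 15 + 19 = 34, det = 15·19 - (3)² = 276.
Step 2 — discriminant:
  Δ = trace² - 4·det = 1156 - 1104 = 52.
Step 3 — eigenvalues:
  λ = (trace ± √Δ)/2 = (34 ± 7.2111)/2,
  λ_1 = 20.6056,  λ_2 = 13.3944.

Step 4 — unit eigenvector for λ_1: solve (Sigma - λ_1 I)v = 0. First row:
  (15 - 20.6056)·v_x + (3)·v_y = 0, i.e. (-5.6056)·v_x + (3)·v_y = 0,
  so v ∝ (b, λ_1 - a) = (3, 5.6056) = u.
  ||u|| = √((3)² + (5.6056)²) = √(40.4222) ≈ 6.3578,
  v_1 = u/||u|| ≈ (0.4719, 0.8817) (||v_1|| = 1).

λ_1 = 20.6056,  λ_2 = 13.3944;  v_1 ≈ (0.4719, 0.8817)


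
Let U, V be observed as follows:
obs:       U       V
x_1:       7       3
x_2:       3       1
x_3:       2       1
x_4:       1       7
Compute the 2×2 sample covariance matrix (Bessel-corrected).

Step 1 — column means:
  mean(U) = (7 + 3 + 2 + 1) / 4 = 13/4 = 3.25
  mean(V) = (3 + 1 + 1 + 7) / 4 = 12/4 = 3

Step 2 — sample covariance S[i,j] = (1/(n-1)) · Σ_k (x_{k,i} - mean_i) · (x_{k,j} - mean_j), with n-1 = 3.
  S[U,U] = ((3.75)·(3.75) + (-0.25)·(-0.25) + (-1.25)·(-1.25) + (-2.25)·(-2.25)) / 3 = 20.75/3 = 6.9167
  S[U,V] = ((3.75)·(0) + (-0.25)·(-2) + (-1.25)·(-2) + (-2.25)·(4)) / 3 = -6/3 = -2
  S[V,V] = ((0)·(0) + (-2)·(-2) + (-2)·(-2) + (4)·(4)) / 3 = 24/3 = 8

S is symmetric (S[j,i] = S[i,j]). Assembling:

S = [[6.9167, -2],
 [-2, 8]]


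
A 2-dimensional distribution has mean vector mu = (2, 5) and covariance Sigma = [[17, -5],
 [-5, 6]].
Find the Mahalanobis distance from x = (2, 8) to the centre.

Step 1 — centre the observation: (x - mu) = (0, 3).

Step 2 — invert Sigma. det(Sigma) = 17·6 - (-5)² = 77.
  Sigma^{-1} = (1/det) · [[d, -b], [-b, a]] = [[0.0779, 0.0649],
 [0.0649, 0.2208]].

Step 3 — form the quadratic (x - mu)^T · Sigma^{-1} · (x - mu):
  Sigma^{-1} · (x - mu) = (0.1948, 0.6623).
  (x - mu)^T · [Sigma^{-1} · (x - mu)] = (0)·(0.1948) + (3)·(0.6623) = 1.987.

Step 4 — take square root: d = √(1.987) ≈ 1.4096.

d(x, mu) = √(1.987) ≈ 1.4096


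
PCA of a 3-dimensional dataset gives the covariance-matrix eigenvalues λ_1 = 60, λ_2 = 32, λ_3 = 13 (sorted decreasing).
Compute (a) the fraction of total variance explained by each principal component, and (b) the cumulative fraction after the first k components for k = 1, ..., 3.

Step 1 — total variance = trace(Sigma) = Σ λ_i = 60 + 32 + 13 = 105.

Step 2 — fraction explained by component i = λ_i / Σ λ:
  PC1: 60/105 = 0.5714
  PC2: 32/105 = 0.3048
  PC3: 13/105 = 0.1238

Step 3 — cumulative fraction after k components = (λ_1 + ... + λ_k) / Σ λ:
  k = 1: 60/105 = 0.5714
  k = 2: (60 + 32)/105 = 92/105 = 0.8762
  k = 3: (60 + 32 + 13)/105 = 105/105 = 1

Summary (fraction, with percent):

explained: PC1 0.5714 (57.14%), PC2 0.3048 (30.48%), PC3 0.1238 (12.38%);  cumulative: 0.5714, 0.8762, 1


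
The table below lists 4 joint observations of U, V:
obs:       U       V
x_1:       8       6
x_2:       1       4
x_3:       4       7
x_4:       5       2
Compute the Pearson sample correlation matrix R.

Step 1 — column means:
  mean(U) = (8 + 1 + 4 + 5) / 4 = 18/4 = 4.5
  mean(V) = (6 + 4 + 7 + 2) / 4 = 19/4 = 4.75

Step 2 — sample variances and covariances s[i,j] = (1/(n-1)) · Σ_k (x_{k,i} - mean_i) · (x_{k,j} - mean_j), with n-1 = 3:
  s[U,U] = ((3.5)·(3.5) + (-3.5)·(-3.5) + (-0.5)·(-0.5) + (0.5)·(0.5)) / 3 = 25/3 = 8.3333
  s[U,V] = ((3.5)·(1.25) + (-3.5)·(-0.75) + (-0.5)·(2.25) + (0.5)·(-2.75)) / 3 = 4.5/3 = 1.5
  s[V,V] = ((1.25)·(1.25) + (-0.75)·(-0.75) + (2.25)·(2.25) + (-2.75)·(-2.75)) / 3 = 14.75/3 = 4.9167
  Sample standard deviations s_i = √(s[i,i]):
  s(U) = √(8.3333) = 2.8868
  s(V) = √(4.9167) = 2.2174

Step 3 — r_{ij} = s_{ij} / (s_i · s_j):
  r[U,U] = 1 (diagonal).
  r[U,V] = 1.5 / (2.8868 · 2.2174) = 1.5 / 6.401 = 0.2343
  r[V,V] = 1 (diagonal).

R is symmetric with unit diagonal. Assembling:

R = [[1, 0.2343],
 [0.2343, 1]]


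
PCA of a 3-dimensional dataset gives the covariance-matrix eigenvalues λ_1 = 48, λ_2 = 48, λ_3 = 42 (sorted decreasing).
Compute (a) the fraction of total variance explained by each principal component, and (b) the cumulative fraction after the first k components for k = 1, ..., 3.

Step 1 — total variance = trace(Sigma) = Σ λ_i = 48 + 48 + 42 = 138.

Step 2 — fraction explained by component i = λ_i / Σ λ:
  PC1: 48/138 = 0.3478
  PC2: 48/138 = 0.3478
  PC3: 42/138 = 0.3043

Step 3 — cumulative fraction after k components = (λ_1 + ... + λ_k) / Σ λ:
  k = 1: 48/138 = 0.3478
  k = 2: (48 + 48)/138 = 96/138 = 0.6957
  k = 3: (48 + 48 + 42)/138 = 138/138 = 1

Summary (fraction, with percent):

explained: PC1 0.3478 (34.78%), PC2 0.3478 (34.78%), PC3 0.3043 (30.43%);  cumulative: 0.3478, 0.6957, 1


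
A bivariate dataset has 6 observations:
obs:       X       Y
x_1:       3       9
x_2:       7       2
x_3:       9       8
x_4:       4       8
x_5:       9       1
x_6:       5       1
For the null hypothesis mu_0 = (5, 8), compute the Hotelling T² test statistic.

Step 1 — sample mean vector:
  mean(X) = (3 + 7 + 9 + 4 + 9 + 5) / 6 = 37/6 = 6.1667
  mean(Y) = (9 + 2 + 8 + 8 + 1 + 1) / 6 = 29/6 = 4.8333
  x̄ = (6.1667, 4.8333),  deviation x̄ - mu_0 = (6.1667, 4.8333) - (5, 8) = (1.1667, -3.1667).

Step 2 — sample covariance matrix, S[i,j] = (1/(n-1)) · Σ_k (x_{k,i} - mean_i) · (x_{k,j} - mean_j), divisor n-1 = 5:
  S[X,X] = ((-3.1667)·(-3.1667) + (0.8333)·(0.8333) + (2.8333)·(2.8333) + (-2.1667)·(-2.1667) + (2.8333)·(2.8333) + (-1.1667)·(-1.1667)) / 5 = 32.8333/5 = 6.5667
  S[X,Y] = ((-3.1667)·(4.1667) + (0.8333)·(-2.8333) + (2.8333)·(3.1667) + (-2.1667)·(3.1667) + (2.8333)·(-3.8333) + (-1.1667)·(-3.8333)) / 5 = -19.8333/5 = -3.9667
  S[Y,Y] = ((4.1667)·(4.1667) + (-2.8333)·(-2.8333) + (3.1667)·(3.1667) + (3.1667)·(3.1667) + (-3.8333)·(-3.8333) + (-3.8333)·(-3.8333)) / 5 = 74.8333/5 = 14.9667
  S = [[6.5667, -3.9667],
 [-3.9667, 14.9667]].

Step 3 — invert S. det(S) = 6.5667·14.9667 - (-3.9667)² = 82.5467.
  S^{-1} = (1/det) · [[d, -b], [-b, a]] = [[0.1813, 0.0481],
 [0.0481, 0.0796]].

Step 4 — quadratic form (x̄ - mu_0)^T · S^{-1} · (x̄ - mu_0):
  S^{-1} · (x̄ - mu_0) = (0.0594, -0.1958),
  (x̄ - mu_0)^T · [...] = (1.1667)·(0.0594) + (-3.1667)·(-0.1958) = 0.6894.

Step 5 — scale by n: T² = 6 · 0.6894 = 4.1366.

T² ≈ 4.1366


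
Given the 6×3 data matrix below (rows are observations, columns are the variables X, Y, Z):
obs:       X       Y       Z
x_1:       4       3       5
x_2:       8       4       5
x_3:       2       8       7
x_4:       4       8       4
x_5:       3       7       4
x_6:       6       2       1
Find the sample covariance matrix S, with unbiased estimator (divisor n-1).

Step 1 — column means:
  mean(X) = (4 + 8 + 2 + 4 + 3 + 6) / 6 = 27/6 = 4.5
  mean(Y) = (3 + 4 + 8 + 8 + 7 + 2) / 6 = 32/6 = 5.3333
  mean(Z) = (5 + 5 + 7 + 4 + 4 + 1) / 6 = 26/6 = 4.3333

Step 2 — sample covariance S[i,j] = (1/(n-1)) · Σ_k (x_{k,i} - mean_i) · (x_{k,j} - mean_j), with n-1 = 5.
  S[X,X] = ((-0.5)·(-0.5) + (3.5)·(3.5) + (-2.5)·(-2.5) + (-0.5)·(-0.5) + (-1.5)·(-1.5) + (1.5)·(1.5)) / 5 = 23.5/5 = 4.7
  S[X,Y] = ((-0.5)·(-2.3333) + (3.5)·(-1.3333) + (-2.5)·(2.6667) + (-0.5)·(2.6667) + (-1.5)·(1.6667) + (1.5)·(-3.3333)) / 5 = -19/5 = -3.8
  S[X,Z] = ((-0.5)·(0.6667) + (3.5)·(0.6667) + (-2.5)·(2.6667) + (-0.5)·(-0.3333) + (-1.5)·(-0.3333) + (1.5)·(-3.3333)) / 5 = -9/5 = -1.8
  S[Y,Y] = ((-2.3333)·(-2.3333) + (-1.3333)·(-1.3333) + (2.6667)·(2.6667) + (2.6667)·(2.6667) + (1.6667)·(1.6667) + (-3.3333)·(-3.3333)) / 5 = 35.3333/5 = 7.0667
  S[Y,Z] = ((-2.3333)·(0.6667) + (-1.3333)·(0.6667) + (2.6667)·(2.6667) + (2.6667)·(-0.3333) + (1.6667)·(-0.3333) + (-3.3333)·(-3.3333)) / 5 = 14.3333/5 = 2.8667
  S[Z,Z] = ((0.6667)·(0.6667) + (0.6667)·(0.6667) + (2.6667)·(2.6667) + (-0.3333)·(-0.3333) + (-0.3333)·(-0.3333) + (-3.3333)·(-3.3333)) / 5 = 19.3333/5 = 3.8667

S is symmetric (S[j,i] = S[i,j]). Assembling:

S = [[4.7, -3.8, -1.8],
 [-3.8, 7.0667, 2.8667],
 [-1.8, 2.8667, 3.8667]]


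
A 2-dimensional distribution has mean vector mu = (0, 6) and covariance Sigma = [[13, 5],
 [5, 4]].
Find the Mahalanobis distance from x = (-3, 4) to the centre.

Step 1 — centre the observation: (x - mu) = (-3, -2).

Step 2 — invert Sigma. det(Sigma) = 13·4 - (5)² = 27.
  Sigma^{-1} = (1/det) · [[d, -b], [-b, a]] = [[0.1481, -0.1852],
 [-0.1852, 0.4815]].

Step 3 — form the quadratic (x - mu)^T · Sigma^{-1} · (x - mu):
  Sigma^{-1} · (x - mu) = (-0.0741, -0.4074).
  (x - mu)^T · [Sigma^{-1} · (x - mu)] = (-3)·(-0.0741) + (-2)·(-0.4074) = 1.037.

Step 4 — take square root: d = √(1.037) ≈ 1.0184.

d(x, mu) = √(1.037) ≈ 1.0184


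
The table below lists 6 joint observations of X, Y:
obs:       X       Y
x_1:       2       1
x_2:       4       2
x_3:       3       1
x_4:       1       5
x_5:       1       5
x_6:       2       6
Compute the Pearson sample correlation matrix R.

Step 1 — column means:
  mean(X) = (2 + 4 + 3 + 1 + 1 + 2) / 6 = 13/6 = 2.1667
  mean(Y) = (1 + 2 + 1 + 5 + 5 + 6) / 6 = 20/6 = 3.3333

Step 2 — sample variances and covariances s[i,j] = (1/(n-1)) · Σ_k (x_{k,i} - mean_i) · (x_{k,j} - mean_j), with n-1 = 5:
  s[X,X] = ((-0.1667)·(-0.1667) + (1.8333)·(1.8333) + (0.8333)·(0.8333) + (-1.1667)·(-1.1667) + (-1.1667)·(-1.1667) + (-0.1667)·(-0.1667)) / 5 = 6.8333/5 = 1.3667
  s[X,Y] = ((-0.1667)·(-2.3333) + (1.8333)·(-1.3333) + (0.8333)·(-2.3333) + (-1.1667)·(1.6667) + (-1.1667)·(1.6667) + (-0.1667)·(2.6667)) / 5 = -8.3333/5 = -1.6667
  s[Y,Y] = ((-2.3333)·(-2.3333) + (-1.3333)·(-1.3333) + (-2.3333)·(-2.3333) + (1.6667)·(1.6667) + (1.6667)·(1.6667) + (2.6667)·(2.6667)) / 5 = 25.3333/5 = 5.0667
  Sample standard deviations s_i = √(s[i,i]):
  s(X) = √(1.3667) = 1.169
  s(Y) = √(5.0667) = 2.2509

Step 3 — r_{ij} = s_{ij} / (s_i · s_j):
  r[X,X] = 1 (diagonal).
  r[X,Y] = -1.6667 / (1.169 · 2.2509) = -1.6667 / 2.6314 = -0.6334
  r[Y,Y] = 1 (diagonal).

R is symmetric with unit diagonal. Assembling:

R = [[1, -0.6334],
 [-0.6334, 1]]


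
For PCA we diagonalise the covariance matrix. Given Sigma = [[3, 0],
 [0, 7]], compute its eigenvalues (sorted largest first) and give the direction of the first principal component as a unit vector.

Step 1 — characteristic polynomial of 2×2 Sigma:
  det(Sigma - λI) = λ² - trace · λ + det = 0.
  trace = 3 + 7 = 10, det = 3·7 - (0)² = 21.
Step 2 — discriminant:
  Δ = trace² - 4·det = 100 - 84 = 16.
Step 3 — eigenvalues:
  λ = (trace ± √Δ)/2 = (10 ± 4)/2,
  λ_1 = 7,  λ_2 = 3.

Step 4 — unit eigenvector for λ_1: Sigma is diagonal, so its eigenvectors are the coordinate axes. λ_1 = 7 is the diagonal entry on the second coordinate axis, hence
  v_1 = (0, 1) (||v_1|| = 1).

λ_1 = 7,  λ_2 = 3;  v_1 ≈ (0, 1)


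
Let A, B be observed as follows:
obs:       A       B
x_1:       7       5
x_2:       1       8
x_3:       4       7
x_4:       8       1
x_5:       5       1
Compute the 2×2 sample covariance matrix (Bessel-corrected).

Step 1 — column means:
  mean(A) = (7 + 1 + 4 + 8 + 5) / 5 = 25/5 = 5
  mean(B) = (5 + 8 + 7 + 1 + 1) / 5 = 22/5 = 4.4

Step 2 — sample covariance S[i,j] = (1/(n-1)) · Σ_k (x_{k,i} - mean_i) · (x_{k,j} - mean_j), with n-1 = 4.
  S[A,A] = ((2)·(2) + (-4)·(-4) + (-1)·(-1) + (3)·(3) + (0)·(0)) / 4 = 30/4 = 7.5
  S[A,B] = ((2)·(0.6) + (-4)·(3.6) + (-1)·(2.6) + (3)·(-3.4) + (0)·(-3.4)) / 4 = -26/4 = -6.5
  S[B,B] = ((0.6)·(0.6) + (3.6)·(3.6) + (2.6)·(2.6) + (-3.4)·(-3.4) + (-3.4)·(-3.4)) / 4 = 43.2/4 = 10.8

S is symmetric (S[j,i] = S[i,j]). Assembling:

S = [[7.5, -6.5],
 [-6.5, 10.8]]


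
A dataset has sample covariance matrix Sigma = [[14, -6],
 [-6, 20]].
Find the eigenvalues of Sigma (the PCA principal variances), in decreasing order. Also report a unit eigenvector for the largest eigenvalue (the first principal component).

Step 1 — characteristic polynomial of 2×2 Sigma:
  det(Sigma - λI) = λ² - trace · λ + det = 0.
  trace = 14 + 20 = 34, det = 14·20 - (-6)² = 244.
Step 2 — discriminant:
  Δ = trace² - 4·det = 1156 - 976 = 180.
Step 3 — eigenvalues:
  λ = (trace ± √Δ)/2 = (34 ± 13.4164)/2,
  λ_1 = 23.7082,  λ_2 = 10.2918.

Step 4 — unit eigenvector for λ_1: solve (Sigma - λ_1 I)v = 0. First row:
  (14 - 23.7082)·v_x + (-6)·v_y = 0, i.e. (-9.7082)·v_x + (-6)·v_y = 0,
  so v ∝ (b, λ_1 - a) = (-6, 9.7082); multiply by -1 so the first entry is positive: u = (6, -9.7082).
  ||u|| = √((6)² + (-9.7082)²) = √(130.2492) ≈ 11.4127,
  v_1 = u/||u|| ≈ (0.5257, -0.8507) (||v_1|| = 1).

λ_1 = 23.7082,  λ_2 = 10.2918;  v_1 ≈ (0.5257, -0.8507)


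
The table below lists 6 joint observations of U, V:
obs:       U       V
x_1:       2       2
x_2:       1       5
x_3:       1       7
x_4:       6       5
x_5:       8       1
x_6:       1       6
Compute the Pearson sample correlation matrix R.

Step 1 — column means:
  mean(U) = (2 + 1 + 1 + 6 + 8 + 1) / 6 = 19/6 = 3.1667
  mean(V) = (2 + 5 + 7 + 5 + 1 + 6) / 6 = 26/6 = 4.3333

Step 2 — sample variances and covariances s[i,j] = (1/(n-1)) · Σ_k (x_{k,i} - mean_i) · (x_{k,j} - mean_j), with n-1 = 5:
  s[U,U] = ((-1.1667)·(-1.1667) + (-2.1667)·(-2.1667) + (-2.1667)·(-2.1667) + (2.8333)·(2.8333) + (4.8333)·(4.8333) + (-2.1667)·(-2.1667)) / 5 = 46.8333/5 = 9.3667
  s[U,V] = ((-1.1667)·(-2.3333) + (-2.1667)·(0.6667) + (-2.1667)·(2.6667) + (2.8333)·(0.6667) + (4.8333)·(-3.3333) + (-2.1667)·(1.6667)) / 5 = -22.3333/5 = -4.4667
  s[V,V] = ((-2.3333)·(-2.3333) + (0.6667)·(0.6667) + (2.6667)·(2.6667) + (0.6667)·(0.6667) + (-3.3333)·(-3.3333) + (1.6667)·(1.6667)) / 5 = 27.3333/5 = 5.4667
  Sample standard deviations s_i = √(s[i,i]):
  s(U) = √(9.3667) = 3.0605
  s(V) = √(5.4667) = 2.3381

Step 3 — r_{ij} = s_{ij} / (s_i · s_j):
  r[U,U] = 1 (diagonal).
  r[U,V] = -4.4667 / (3.0605 · 2.3381) = -4.4667 / 7.1557 = -0.6242
  r[V,V] = 1 (diagonal).

R is symmetric with unit diagonal. Assembling:

R = [[1, -0.6242],
 [-0.6242, 1]]


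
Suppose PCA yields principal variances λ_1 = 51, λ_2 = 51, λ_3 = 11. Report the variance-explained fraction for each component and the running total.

Step 1 — total variance = trace(Sigma) = Σ λ_i = 51 + 51 + 11 = 113.

Step 2 — fraction explained by component i = λ_i / Σ λ:
  PC1: 51/113 = 0.4513
  PC2: 51/113 = 0.4513
  PC3: 11/113 = 0.0973

Step 3 — cumulative fraction after k components = (λ_1 + ... + λ_k) / Σ λ:
  k = 1: 51/113 = 0.4513
  k = 2: (51 + 51)/113 = 102/113 = 0.9027
  k = 3: (51 + 51 + 11)/113 = 113/113 = 1

Summary (fraction, with percent):

explained: PC1 0.4513 (45.13%), PC2 0.4513 (45.13%), PC3 0.0973 (9.73%);  cumulative: 0.4513, 0.9027, 1
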